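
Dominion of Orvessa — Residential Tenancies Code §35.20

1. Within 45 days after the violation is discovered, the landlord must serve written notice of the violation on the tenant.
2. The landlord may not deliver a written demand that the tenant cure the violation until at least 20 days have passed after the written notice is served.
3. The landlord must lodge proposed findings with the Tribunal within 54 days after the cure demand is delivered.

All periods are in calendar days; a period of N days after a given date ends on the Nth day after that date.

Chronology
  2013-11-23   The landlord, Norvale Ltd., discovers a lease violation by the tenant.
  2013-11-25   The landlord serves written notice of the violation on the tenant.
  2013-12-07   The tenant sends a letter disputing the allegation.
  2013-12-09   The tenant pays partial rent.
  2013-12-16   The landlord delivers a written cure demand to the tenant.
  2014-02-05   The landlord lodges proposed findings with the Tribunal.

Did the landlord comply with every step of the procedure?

Step 1: 45 days after 2013-11-23 (when the violation is discovered) is 2014-01-07; completed 2013-11-25, before the deadline.
Step 2: the earliest permitted date is 20 days after 2013-11-25 (when the written notice is served), i.e. 2013-12-15; done 2013-12-16 — permitted.
Step 3: 54 days after 2013-12-16 (when the cure demand is delivered) is 2014-02-08; done 2014-02-05 — timely.

Yes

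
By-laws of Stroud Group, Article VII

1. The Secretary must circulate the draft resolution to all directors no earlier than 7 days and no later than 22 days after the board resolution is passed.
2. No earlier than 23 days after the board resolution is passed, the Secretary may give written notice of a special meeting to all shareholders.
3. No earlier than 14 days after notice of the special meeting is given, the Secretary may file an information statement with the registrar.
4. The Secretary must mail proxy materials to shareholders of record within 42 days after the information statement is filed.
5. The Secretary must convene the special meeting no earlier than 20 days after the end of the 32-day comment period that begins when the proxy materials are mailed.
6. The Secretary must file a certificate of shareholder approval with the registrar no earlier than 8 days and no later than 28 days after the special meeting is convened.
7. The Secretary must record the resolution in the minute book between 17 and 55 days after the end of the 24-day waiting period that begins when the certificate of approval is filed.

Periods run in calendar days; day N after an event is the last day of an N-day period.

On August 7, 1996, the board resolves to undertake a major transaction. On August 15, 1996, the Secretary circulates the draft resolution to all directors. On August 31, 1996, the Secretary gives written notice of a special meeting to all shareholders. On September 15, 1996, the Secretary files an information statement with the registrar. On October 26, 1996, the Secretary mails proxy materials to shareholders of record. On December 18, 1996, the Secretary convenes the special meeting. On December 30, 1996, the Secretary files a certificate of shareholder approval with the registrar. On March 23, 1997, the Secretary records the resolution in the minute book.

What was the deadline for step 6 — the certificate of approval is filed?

January 15, 1997

Step 6 runs from December 18, 1996, when the special meeting is convened. The window is 8–28 days after December 18, 1996; it closes on January 15, 1997.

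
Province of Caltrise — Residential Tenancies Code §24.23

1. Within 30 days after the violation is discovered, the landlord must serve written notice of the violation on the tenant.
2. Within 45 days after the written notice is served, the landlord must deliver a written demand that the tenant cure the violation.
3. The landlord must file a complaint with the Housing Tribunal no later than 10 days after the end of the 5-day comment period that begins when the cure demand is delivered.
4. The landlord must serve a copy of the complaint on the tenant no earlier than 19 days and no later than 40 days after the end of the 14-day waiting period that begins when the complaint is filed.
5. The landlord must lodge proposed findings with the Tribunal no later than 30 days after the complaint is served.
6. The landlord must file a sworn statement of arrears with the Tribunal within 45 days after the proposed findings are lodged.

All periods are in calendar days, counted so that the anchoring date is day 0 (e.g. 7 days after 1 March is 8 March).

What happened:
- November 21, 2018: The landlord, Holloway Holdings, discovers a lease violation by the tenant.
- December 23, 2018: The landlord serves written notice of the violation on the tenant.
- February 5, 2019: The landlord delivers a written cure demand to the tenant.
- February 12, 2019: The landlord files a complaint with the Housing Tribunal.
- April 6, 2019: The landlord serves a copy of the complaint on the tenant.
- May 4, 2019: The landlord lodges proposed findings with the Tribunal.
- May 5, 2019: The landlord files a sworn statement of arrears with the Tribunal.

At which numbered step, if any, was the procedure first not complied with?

Step 1 — counting 30 days from November 21, 2018 (when the violation is discovered) gives a deadline of December 21, 2018; done December 23, 2018 — 2 days late.
The procedure was therefore not followed at step 1.

Step 1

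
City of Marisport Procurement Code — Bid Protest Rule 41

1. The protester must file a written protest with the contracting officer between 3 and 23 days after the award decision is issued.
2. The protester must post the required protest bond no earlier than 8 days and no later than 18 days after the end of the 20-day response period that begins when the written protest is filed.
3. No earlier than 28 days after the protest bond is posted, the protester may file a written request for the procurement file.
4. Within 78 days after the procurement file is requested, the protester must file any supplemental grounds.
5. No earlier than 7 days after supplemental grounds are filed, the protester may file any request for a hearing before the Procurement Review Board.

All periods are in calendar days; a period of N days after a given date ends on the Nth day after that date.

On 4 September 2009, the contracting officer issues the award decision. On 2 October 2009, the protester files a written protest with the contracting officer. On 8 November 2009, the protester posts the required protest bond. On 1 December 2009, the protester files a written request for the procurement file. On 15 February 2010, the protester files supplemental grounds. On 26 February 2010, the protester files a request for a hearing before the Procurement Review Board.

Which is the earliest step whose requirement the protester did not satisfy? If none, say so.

(1) the permitted window runs from 4 September 2009 + 3 = 7 September 2009 to 4 September 2009 + 23 = 27 September 2009; 2 October 2009 is 5 days past the end of the window.

Step 1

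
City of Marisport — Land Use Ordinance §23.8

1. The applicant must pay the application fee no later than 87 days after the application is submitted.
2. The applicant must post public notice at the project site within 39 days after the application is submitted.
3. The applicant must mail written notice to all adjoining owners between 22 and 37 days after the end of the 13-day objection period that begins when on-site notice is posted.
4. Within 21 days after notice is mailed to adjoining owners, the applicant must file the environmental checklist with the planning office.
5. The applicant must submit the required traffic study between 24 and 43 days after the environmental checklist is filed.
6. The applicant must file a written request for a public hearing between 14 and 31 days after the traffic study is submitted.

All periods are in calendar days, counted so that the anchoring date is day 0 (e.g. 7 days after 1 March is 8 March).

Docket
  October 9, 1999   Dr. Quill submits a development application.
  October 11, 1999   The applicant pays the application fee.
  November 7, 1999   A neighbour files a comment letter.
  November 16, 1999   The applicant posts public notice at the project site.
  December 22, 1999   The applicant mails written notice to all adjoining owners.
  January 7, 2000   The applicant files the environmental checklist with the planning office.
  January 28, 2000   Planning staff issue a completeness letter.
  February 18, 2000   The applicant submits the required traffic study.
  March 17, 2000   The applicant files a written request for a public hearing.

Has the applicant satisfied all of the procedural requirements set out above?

Yes

Step 1: 87 days after October 9, 1999 (when the application is submitted) is January 4, 2000; October 11, 1999 is within that limit.
Step 2: 39 days after October 9, 1999 (when the application is submitted) is November 17, 1999; completed November 16, 1999, before the deadline.
Step 3: the window is 22–37 days after November 29, 1999 (end of the 13-day objection period, which began when on-site notice is posted on November 16, 1999), so December 21, 1999 through January 5, 2000; done December 22, 1999, which is between those dates.
Step 4: 21 days after December 22, 1999 (when notice is mailed to adjoining owners) is January 12, 2000; completed January 7, 2000, before the deadline.
Step 5: the window is 24–43 days after January 7, 2000 (when the environmental checklist is filed), so January 31, 2000 through February 19, 2000; done February 18, 2000, which is between those dates.
Step 6: the window is 14–31 days after February 18, 2000 (when the traffic study is submitted), so March 3, 2000 through March 20, 2000; March 17, 2000 falls inside that range.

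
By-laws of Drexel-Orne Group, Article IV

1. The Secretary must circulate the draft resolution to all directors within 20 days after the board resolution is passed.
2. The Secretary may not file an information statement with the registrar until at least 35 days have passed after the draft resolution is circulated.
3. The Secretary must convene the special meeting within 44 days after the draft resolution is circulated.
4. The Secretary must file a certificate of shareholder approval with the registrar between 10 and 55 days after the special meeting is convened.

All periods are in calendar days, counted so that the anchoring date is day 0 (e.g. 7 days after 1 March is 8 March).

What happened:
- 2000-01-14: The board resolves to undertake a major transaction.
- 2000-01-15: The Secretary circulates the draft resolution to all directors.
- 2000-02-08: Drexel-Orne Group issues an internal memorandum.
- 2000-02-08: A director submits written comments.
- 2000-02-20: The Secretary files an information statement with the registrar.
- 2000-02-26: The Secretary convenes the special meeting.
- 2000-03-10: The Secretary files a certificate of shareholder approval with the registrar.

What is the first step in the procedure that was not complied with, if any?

None — every step was satisfied

Step 1: 20 days after 2000-01-14 (when the board resolution is passed) is 2000-02-03; completed 2000-01-15, before the deadline.
Step 2: the earliest permitted date is 35 days after 2000-01-15 (when the draft resolution is circulated), i.e. 2000-02-19; done 2000-02-20 — permitted.
Step 3: 44 days after 2000-01-15 (when the draft resolution is circulated) is 2000-02-28; completed 2000-02-26, before the deadline.
Step 4: the window is 10–55 days after 2000-02-26 (when the special meeting is convened), so 2000-03-07 through 2000-04-21; done 2000-03-10, which is between those dates.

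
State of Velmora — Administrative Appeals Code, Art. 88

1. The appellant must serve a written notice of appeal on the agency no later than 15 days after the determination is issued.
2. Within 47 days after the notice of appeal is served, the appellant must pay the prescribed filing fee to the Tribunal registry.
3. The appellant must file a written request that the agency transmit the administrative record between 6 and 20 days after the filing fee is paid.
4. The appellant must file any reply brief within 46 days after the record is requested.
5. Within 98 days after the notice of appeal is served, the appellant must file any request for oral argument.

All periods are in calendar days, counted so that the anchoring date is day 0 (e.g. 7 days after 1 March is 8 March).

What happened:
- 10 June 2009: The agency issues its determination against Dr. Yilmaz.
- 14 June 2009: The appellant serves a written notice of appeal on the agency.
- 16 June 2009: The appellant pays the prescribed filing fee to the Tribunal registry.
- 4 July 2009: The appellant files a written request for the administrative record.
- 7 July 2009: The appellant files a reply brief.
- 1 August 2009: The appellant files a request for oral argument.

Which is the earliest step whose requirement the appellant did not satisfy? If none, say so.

None — every step was satisfied

Step 1: 15 days after 10 June 2009 (when the determination is issued) is 25 June 2009; 14 June 2009 is within that limit.
Step 2: 47 days after 14 June 2009 (when the notice of appeal is served) is 31 July 2009; completed 16 June 2009, before the deadline.
Step 3: the window is 6–20 days after 16 June 2009 (when the filing fee is paid), so 22 June 2009 through 6 July 2009; done 4 July 2009 — within the window.
Step 4: 46 days after 4 July 2009 (when the record is requested) is 19 August 2009; 7 July 2009 is within that limit.
Step 5: 98 days after 14 June 2009 (when the notice of appeal is served) is 20 September 2009; 1 August 2009 is within that limit.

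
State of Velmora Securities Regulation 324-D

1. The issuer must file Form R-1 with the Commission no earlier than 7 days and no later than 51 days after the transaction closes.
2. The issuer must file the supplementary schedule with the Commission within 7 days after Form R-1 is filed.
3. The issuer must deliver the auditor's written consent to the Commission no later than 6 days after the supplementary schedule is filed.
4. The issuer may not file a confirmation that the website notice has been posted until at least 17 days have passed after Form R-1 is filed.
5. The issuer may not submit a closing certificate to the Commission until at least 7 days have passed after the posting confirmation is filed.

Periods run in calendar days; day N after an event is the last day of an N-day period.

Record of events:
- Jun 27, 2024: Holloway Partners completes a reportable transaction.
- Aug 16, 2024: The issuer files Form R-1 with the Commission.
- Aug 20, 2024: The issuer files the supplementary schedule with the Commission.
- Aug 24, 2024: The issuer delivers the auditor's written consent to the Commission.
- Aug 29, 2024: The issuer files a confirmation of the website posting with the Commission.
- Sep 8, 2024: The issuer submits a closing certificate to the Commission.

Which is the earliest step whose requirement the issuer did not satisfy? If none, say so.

Step 4

(1) the permitted window runs from Jun 27, 2024 + 7 = Jul 4, 2024 to Jun 27, 2024 + 51 = Aug 17, 2024; done Aug 16, 2024 — within the window.
(2) due by Aug 16, 2024 + 7 days = Aug 23, 2024; completed Aug 20, 2024, before the deadline.
(3) due by Aug 20, 2024 + 6 days = Aug 26, 2024; completed Aug 24, 2024, before the deadline.
(4) permitted from Aug 16, 2024 + 17 days = Sep 2, 2024 onward; acted on Aug 29, 2024, 4 days prematurely.
That is the first point of non-compliance.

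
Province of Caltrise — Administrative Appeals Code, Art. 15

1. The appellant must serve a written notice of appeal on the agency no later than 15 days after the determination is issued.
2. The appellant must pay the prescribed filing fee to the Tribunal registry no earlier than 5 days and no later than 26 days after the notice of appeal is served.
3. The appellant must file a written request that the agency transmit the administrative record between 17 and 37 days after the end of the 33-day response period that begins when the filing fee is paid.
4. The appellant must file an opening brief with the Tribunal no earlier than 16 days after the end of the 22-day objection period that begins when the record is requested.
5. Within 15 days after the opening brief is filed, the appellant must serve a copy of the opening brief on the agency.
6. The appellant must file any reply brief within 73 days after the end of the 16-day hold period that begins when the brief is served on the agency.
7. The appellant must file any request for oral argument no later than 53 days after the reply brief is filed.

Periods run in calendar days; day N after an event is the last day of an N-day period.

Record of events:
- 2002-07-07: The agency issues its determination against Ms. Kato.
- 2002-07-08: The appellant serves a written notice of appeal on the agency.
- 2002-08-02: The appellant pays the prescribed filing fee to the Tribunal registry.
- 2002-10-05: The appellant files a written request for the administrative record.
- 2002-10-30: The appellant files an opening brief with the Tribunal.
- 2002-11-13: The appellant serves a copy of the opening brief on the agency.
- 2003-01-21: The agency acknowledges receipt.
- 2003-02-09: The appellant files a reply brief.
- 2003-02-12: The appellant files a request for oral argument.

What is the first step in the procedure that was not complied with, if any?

Step 4

Step 1 — counting 15 days from 2002-07-07 (when the determination is issued) gives a deadline of 2002-07-22; done 2002-07-08 — timely.
Step 2 — 5 and 26 days from 2002-07-08 (when the notice of appeal is served) are 2002-07-13 and 2002-08-03 respectively; done 2002-08-02, which is between those dates.
Step 3 — 17 and 37 days from 2002-09-04 (end of the 33-day response period, which began when the filing fee is paid on 2002-08-02) are 2002-09-21 and 2002-10-11 respectively; done 2002-10-05, which is between those dates.
Step 4 — must wait 16 days from 2002-10-27 (end of the 22-day objection period, which began when the record is requested on 2002-10-05), so not before 2002-11-12; done 2002-10-30 — 13 days too early.
The procedure was therefore not followed at step 4.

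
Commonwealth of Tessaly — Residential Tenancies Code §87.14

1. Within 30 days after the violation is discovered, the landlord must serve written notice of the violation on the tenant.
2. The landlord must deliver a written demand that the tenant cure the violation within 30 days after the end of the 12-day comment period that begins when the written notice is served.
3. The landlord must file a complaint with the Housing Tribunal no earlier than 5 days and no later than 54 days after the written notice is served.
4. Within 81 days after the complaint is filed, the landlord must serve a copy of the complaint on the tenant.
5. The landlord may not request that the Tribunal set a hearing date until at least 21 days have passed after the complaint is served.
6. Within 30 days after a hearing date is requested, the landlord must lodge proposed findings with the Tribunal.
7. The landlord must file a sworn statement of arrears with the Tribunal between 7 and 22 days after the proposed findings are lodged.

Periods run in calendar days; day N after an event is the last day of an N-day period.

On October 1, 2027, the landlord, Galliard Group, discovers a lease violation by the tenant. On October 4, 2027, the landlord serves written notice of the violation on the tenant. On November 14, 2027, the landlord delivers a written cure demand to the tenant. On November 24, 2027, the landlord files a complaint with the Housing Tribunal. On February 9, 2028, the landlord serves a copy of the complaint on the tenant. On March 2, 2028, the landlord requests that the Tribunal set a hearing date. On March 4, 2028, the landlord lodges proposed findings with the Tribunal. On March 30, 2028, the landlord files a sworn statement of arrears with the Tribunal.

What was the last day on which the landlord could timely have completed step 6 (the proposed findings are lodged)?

April 1, 2028

Step 6 runs from March 2, 2028, when a hearing date is requested. 30 days after March 2, 2028 is April 1, 2028.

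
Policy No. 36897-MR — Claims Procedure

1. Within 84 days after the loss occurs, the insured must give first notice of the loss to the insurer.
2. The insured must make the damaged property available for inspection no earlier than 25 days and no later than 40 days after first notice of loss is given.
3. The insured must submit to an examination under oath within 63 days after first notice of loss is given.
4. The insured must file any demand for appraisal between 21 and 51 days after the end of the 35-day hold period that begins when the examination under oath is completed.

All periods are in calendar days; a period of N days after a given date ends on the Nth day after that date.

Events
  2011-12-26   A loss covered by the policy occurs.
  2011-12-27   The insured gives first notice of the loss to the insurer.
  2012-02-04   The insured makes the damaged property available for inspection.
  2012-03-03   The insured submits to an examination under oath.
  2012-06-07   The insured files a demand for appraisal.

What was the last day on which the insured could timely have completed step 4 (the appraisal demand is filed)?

2012-05-28

The examination under oath is completed on 2012-03-03; the 35-day hold period therefore ends 2012-04-07, and step 4 runs from that date. The window is 21–51 days after 2012-04-07; it closes on 2012-05-28.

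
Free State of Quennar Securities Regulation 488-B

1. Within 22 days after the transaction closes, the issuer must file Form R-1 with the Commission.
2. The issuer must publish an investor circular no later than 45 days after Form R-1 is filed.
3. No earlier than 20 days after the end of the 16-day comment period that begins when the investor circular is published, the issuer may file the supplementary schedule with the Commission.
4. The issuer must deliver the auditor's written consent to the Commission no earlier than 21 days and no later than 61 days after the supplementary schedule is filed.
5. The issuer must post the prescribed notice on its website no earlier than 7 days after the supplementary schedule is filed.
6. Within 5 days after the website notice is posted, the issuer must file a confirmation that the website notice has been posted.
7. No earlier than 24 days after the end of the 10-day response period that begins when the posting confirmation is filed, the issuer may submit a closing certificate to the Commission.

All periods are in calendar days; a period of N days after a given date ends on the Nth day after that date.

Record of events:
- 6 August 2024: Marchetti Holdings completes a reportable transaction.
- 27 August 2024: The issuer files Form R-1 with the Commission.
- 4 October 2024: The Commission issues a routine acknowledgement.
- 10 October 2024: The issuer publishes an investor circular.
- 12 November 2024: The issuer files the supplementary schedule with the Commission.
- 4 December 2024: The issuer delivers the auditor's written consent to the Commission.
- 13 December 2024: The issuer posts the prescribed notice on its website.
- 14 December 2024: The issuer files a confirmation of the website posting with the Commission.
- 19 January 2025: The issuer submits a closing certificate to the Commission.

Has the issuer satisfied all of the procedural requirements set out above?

No

Step 1 — counting 22 days from 6 August 2024 (when the transaction closes) gives a deadline of 28 August 2024; done 27 August 2024 — timely.
Step 2 — counting 45 days from 27 August 2024 (when Form R-1 is filed) gives a deadline of 11 October 2024; completed 10 October 2024, before the deadline.
Step 3 — must wait 20 days from 26 October 2024 (end of the 16-day comment period, which began when the investor circular is published on 10 October 2024), so not before 15 November 2024; acted on 12 November 2024, 3 days prematurely.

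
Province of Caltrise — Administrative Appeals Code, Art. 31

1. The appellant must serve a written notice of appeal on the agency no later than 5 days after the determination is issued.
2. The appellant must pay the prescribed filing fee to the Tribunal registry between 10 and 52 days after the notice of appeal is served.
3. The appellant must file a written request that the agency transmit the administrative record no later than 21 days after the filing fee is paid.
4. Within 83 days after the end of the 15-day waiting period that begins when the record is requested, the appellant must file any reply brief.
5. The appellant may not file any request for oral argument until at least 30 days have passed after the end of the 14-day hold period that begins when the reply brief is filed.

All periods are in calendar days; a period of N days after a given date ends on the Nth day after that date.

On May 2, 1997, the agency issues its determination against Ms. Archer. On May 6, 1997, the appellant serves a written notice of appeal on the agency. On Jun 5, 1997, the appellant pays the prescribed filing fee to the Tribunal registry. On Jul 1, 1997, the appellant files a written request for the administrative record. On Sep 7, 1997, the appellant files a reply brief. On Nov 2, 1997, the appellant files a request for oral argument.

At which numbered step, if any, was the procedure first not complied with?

Step 1 — counting 5 days from May 2, 1997 (when the determination is issued) gives a deadline of May 7, 1997; May 6, 1997 is within that limit.
Step 2 — 10 and 52 days from May 6, 1997 (when the notice of appeal is served) are May 16, 1997 and Jun 27, 1997 respectively; Jun 5, 1997 falls inside that range.
Step 3 — counting 21 days from Jun 5, 1997 (when the filing fee is paid) gives a deadline of Jun 26, 1997; not done until Jul 1, 1997, 5 days after the deadline.
That is the first point of non-compliance.

Step 3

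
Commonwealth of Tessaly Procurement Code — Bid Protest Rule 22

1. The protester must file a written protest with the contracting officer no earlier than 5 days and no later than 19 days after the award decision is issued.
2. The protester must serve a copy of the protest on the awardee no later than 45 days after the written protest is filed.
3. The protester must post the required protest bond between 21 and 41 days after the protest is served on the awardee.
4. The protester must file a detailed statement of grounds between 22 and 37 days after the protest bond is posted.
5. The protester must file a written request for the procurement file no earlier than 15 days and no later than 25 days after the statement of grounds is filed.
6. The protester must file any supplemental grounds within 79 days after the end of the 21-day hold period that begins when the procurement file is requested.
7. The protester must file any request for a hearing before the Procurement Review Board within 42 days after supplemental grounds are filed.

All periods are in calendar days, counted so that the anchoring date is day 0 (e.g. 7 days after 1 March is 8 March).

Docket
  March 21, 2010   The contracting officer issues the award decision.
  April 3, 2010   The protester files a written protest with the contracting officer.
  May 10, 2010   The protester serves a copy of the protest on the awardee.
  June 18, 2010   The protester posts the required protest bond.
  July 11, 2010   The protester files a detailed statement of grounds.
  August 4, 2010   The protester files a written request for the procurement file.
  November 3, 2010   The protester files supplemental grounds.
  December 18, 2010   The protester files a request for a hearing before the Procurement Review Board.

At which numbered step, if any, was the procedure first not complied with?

Step 7

Step 1 — 5 and 19 days from March 21, 2010 (when the award decision is issued) are March 26, 2010 and April 9, 2010 respectively; done April 3, 2010 — within the window.
Step 2 — counting 45 days from April 3, 2010 (when the written protest is filed) gives a deadline of May 18, 2010; completed May 10, 2010, before the deadline.
Step 3 — 21 and 41 days from May 10, 2010 (when the protest is served on the awardee) are May 31, 2010 and June 20, 2010 respectively; done June 18, 2010 — within the window.
Step 4 — 22 and 37 days from June 18, 2010 (when the protest bond is posted) are July 10, 2010 and July 25, 2010 respectively; July 11, 2010 falls inside that range.
Step 5 — 15 and 25 days from July 11, 2010 (when the statement of grounds is filed) are July 26, 2010 and August 5, 2010 respectively; done August 4, 2010, which is between those dates.
Step 6 — counting 79 days from August 25, 2010 (end of the 21-day hold period, which began when the procurement file is requested on August 4, 2010) gives a deadline of November 12, 2010; done November 3, 2010 — timely.
Step 7 — counting 42 days from November 3, 2010 (when supplemental grounds are filed) gives a deadline of December 15, 2010; December 18, 2010 misses that deadline by 3 days.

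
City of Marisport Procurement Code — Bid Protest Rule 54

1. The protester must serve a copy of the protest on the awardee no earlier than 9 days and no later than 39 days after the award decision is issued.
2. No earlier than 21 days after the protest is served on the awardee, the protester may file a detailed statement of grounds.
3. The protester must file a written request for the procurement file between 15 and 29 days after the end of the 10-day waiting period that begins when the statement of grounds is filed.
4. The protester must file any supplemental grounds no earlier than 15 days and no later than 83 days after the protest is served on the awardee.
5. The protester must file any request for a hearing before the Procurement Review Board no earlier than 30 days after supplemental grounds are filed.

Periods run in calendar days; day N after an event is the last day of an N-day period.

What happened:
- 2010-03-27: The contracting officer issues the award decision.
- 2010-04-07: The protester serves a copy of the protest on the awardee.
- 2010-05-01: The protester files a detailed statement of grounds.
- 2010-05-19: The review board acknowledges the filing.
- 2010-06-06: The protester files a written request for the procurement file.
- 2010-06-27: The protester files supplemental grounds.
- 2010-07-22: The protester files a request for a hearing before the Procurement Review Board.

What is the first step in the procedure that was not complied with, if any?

Step 5

(1) the permitted window runs from 2010-03-27 + 9 = 2010-04-05 to 2010-03-27 + 39 = 2010-05-05; 2010-04-07 falls inside that range.
(2) permitted from 2010-04-07 + 21 days = 2010-04-28 onward; done 2010-05-01, after the minimum wait.
(3) the permitted window runs from 2010-05-11 + 15 = 2010-05-26 to 2010-05-11 + 29 = 2010-06-09; done 2010-06-06 — within the window.
(4) the permitted window runs from 2010-04-07 + 15 = 2010-04-22 to 2010-04-07 + 83 = 2010-06-29; done 2010-06-27, which is between those dates.
(5) permitted from 2010-06-27 + 30 days = 2010-07-27 onward; 2010-07-22 is 5 days before the earliest permitted date.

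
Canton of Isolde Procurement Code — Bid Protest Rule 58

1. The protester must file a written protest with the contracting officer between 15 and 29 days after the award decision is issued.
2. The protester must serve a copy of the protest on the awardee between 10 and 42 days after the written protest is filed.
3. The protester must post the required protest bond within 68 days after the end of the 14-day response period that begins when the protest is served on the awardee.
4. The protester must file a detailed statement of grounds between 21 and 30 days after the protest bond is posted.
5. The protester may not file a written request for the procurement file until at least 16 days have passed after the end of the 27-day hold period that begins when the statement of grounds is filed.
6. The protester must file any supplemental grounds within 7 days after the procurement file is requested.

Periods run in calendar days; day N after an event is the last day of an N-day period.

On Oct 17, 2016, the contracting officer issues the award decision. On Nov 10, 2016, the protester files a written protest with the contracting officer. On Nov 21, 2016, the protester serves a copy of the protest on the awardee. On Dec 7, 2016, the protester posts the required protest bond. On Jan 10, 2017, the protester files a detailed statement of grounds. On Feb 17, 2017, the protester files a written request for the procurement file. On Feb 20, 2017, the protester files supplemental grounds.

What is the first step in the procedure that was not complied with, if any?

Step 1 — 15 and 29 days from Oct 17, 2016 (when the award decision is issued) are Nov 1, 2016 and Nov 15, 2016 respectively; Nov 10, 2016 falls inside that range.
Step 2 — 10 and 42 days from Nov 10, 2016 (when the written protest is filed) are Nov 20, 2016 and Dec 22, 2016 respectively; Nov 21, 2016 falls inside that range.
Step 3 — counting 68 days from Dec 5, 2016 (end of the 14-day response period, which began when the protest is served on the awardee on Nov 21, 2016) gives a deadline of Feb 11, 2017; completed Dec 7, 2016, before the deadline.
Step 4 — 21 and 30 days from Dec 7, 2016 (when the protest bond is posted) are Dec 28, 2016 and Jan 6, 2017 respectively; done Jan 10, 2017 — 4 days after the window closed.
No need to go further; step 4 was not satisfied.

Step 4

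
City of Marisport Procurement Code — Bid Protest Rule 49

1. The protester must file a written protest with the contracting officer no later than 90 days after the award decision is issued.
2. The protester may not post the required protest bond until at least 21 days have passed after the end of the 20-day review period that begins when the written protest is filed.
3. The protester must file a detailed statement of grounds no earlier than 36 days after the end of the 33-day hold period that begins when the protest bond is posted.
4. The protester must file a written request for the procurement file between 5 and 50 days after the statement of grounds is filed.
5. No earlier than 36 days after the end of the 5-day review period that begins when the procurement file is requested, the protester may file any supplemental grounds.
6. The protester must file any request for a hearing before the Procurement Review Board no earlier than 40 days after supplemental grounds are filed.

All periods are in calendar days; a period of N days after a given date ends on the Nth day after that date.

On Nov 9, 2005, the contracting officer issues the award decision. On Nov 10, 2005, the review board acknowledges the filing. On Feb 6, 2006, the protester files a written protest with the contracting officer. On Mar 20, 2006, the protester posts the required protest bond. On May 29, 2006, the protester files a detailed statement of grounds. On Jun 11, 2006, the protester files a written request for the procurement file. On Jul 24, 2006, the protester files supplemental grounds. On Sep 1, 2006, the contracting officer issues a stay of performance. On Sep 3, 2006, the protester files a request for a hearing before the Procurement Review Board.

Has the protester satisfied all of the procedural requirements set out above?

Yes

Step 1: 90 days after Nov 9, 2005 (when the award decision is issued) is Feb 7, 2006; completed Feb 6, 2006, before the deadline.
Step 2: the earliest permitted date is 21 days after Feb 26, 2006 (end of the 20-day review period, which began when the written protest is filed on Feb 6, 2006), i.e. Mar 19, 2006; Mar 20, 2006 is on or after that date.
Step 3: the earliest permitted date is 36 days after Apr 22, 2006 (end of the 33-day hold period, which began when the protest bond is posted on Mar 20, 2006), i.e. May 28, 2006; May 29, 2006 is on or after that date.
Step 4: the window is 5–50 days after May 29, 2006 (when the statement of grounds is filed), so Jun 3, 2006 through Jul 18, 2006; Jun 11, 2006 falls inside that range.
Step 5: the earliest permitted date is 36 days after Jun 16, 2006 (end of the 5-day review period, which began when the procurement file is requested on Jun 11, 2006), i.e. Jul 22, 2006; done Jul 24, 2006, after the minimum wait.
Step 6: the earliest permitted date is 40 days after Jul 24, 2006 (when supplemental grounds are filed), i.e. Sep 2, 2006; Sep 3, 2006 is on or after that date.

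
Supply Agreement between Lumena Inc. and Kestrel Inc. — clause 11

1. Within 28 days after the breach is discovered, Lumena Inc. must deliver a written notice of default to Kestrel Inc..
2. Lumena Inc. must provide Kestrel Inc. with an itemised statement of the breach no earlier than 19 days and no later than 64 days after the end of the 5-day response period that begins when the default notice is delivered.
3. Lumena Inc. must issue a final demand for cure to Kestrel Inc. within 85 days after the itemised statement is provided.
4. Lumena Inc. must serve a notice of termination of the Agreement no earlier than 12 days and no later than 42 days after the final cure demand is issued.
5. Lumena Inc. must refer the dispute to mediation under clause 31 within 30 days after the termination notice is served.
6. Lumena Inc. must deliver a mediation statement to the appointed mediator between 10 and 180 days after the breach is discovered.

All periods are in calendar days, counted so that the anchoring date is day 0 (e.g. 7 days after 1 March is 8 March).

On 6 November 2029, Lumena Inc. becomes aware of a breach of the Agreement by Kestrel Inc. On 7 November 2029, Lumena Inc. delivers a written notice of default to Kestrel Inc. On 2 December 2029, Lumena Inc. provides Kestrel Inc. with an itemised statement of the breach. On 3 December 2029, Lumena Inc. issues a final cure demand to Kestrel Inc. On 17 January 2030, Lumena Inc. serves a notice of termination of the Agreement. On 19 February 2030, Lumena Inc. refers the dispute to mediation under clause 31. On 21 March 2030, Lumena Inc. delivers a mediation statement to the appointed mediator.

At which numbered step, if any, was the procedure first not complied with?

Step 4

Step 1: 28 days after 6 November 2029 (when the breach is discovered) is 4 December 2029; completed 7 November 2029, before the deadline.
Step 2: the window is 19–64 days after 12 November 2029 (end of the 5-day response period, which began when the default notice is delivered on 7 November 2029), so 1 December 2029 through 15 January 2030; done 2 December 2029, which is between those dates.
Step 3: 85 days after 2 December 2029 (when the itemised statement is provided) is 25 February 2030; completed 3 December 2029, before the deadline.
Step 4: the window is 12–42 days after 3 December 2029 (when the final cure demand is issued), so 15 December 2029 through 14 January 2030; done 17 January 2030 — 3 days after the window closed.
The procedure was therefore not followed at step 4.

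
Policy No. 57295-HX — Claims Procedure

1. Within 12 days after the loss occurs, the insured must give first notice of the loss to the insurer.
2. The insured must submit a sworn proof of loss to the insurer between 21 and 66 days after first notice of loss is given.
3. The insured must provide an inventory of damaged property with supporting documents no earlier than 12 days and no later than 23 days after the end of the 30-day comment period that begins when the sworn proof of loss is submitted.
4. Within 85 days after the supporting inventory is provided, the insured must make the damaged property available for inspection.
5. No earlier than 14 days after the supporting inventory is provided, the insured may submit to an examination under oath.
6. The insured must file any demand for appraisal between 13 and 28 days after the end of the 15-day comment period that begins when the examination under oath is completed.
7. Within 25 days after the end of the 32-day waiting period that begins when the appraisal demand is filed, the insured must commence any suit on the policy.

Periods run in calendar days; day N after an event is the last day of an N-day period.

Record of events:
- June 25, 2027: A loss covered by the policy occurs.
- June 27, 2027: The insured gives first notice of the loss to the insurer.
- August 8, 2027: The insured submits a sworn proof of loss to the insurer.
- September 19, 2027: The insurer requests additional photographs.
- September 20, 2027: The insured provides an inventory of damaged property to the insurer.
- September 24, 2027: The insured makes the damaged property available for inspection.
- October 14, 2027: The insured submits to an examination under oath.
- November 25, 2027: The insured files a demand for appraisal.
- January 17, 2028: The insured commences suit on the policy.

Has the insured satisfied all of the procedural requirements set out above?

Step 1 — counting 12 days from June 25, 2027 (when the loss occurs) gives a deadline of July 7, 2027; completed June 27, 2027, before the deadline.
Step 2 — 21 and 66 days from June 27, 2027 (when first notice of loss is given) are July 18, 2027 and September 1, 2027 respectively; done August 8, 2027, which is between those dates.
Step 3 — 12 and 23 days from September 7, 2027 (end of the 30-day comment period, which began when the sworn proof of loss is submitted on August 8, 2027) are September 19, 2027 and September 30, 2027 respectively; September 20, 2027 falls inside that range.
Step 4 — counting 85 days from September 20, 2027 (when the supporting inventory is provided) gives a deadline of December 14, 2027; September 24, 2027 is within that limit.
Step 5 — must wait 14 days from September 20, 2027 (when the supporting inventory is provided), so not before October 4, 2027; done October 14, 2027, after the minimum wait.
Step 6 — 13 and 28 days from October 29, 2027 (end of the 15-day comment period, which began when the examination under oath is completed on October 14, 2027) are November 11, 2027 and November 26, 2027 respectively; November 25, 2027 falls inside that range.
Step 7 — counting 25 days from December 27, 2027 (end of the 32-day waiting period, which began when the appraisal demand is filed on November 25, 2027) gives a deadline of January 21, 2028; completed January 17, 2028, before the deadline.

Yes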